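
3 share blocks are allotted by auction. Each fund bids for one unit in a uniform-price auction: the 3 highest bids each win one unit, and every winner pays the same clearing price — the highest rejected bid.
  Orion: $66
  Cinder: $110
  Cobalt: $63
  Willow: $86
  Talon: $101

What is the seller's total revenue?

Ordering the bids: 110 (Cinder), 101 (Talon), 86 (Willow), 66 (Orion), 63 (Cobalt)
Top 3: Cinder, Talon, Willow.
First losing bid is Orion's $66, which sets the uniform price.
Total revenue = 3 × $66 = $198.

Total revenue: $198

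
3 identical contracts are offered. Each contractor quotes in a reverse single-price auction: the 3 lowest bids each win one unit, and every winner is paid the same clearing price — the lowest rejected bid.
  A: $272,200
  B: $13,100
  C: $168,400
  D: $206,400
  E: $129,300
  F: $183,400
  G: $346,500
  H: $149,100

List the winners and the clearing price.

B, E, H; each is paid $168,400

Sorting: 13,100 (B), 129,300 (E), 149,100 (H), 168,400 (C), 183,400 (F), …
Winners (3 units): B, E, H.
First losing bid is C's $168,400, which sets the uniform price.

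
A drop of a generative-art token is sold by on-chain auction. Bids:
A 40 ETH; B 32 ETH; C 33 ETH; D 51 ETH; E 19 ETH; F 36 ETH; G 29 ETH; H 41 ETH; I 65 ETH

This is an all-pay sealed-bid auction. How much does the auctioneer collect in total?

All-pay sealed-bid auction: the highest bidder wins the item, but every bidder pays their own bid.
Bids ranked: 65 (I) > 51 (D) > 41 (H) > 40 (A) > 36 (F) > 33 (C) > …
I wins with the top bid; all bids are sunk regardless.
Every bidder forfeits their bid regardless of winning.
Revenue = 40 + 32 + 33 + 51 + 19 + 36 + 29 + 41 + 65 = 346 ETH.

Total revenue: 346 ETH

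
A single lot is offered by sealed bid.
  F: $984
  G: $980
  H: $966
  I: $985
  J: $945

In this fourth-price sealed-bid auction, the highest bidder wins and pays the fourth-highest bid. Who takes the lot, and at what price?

Rule: the highest bidder wins and pays the fourth-highest bid.
Sorting bids: 985 (I) > 984 (F) > 980 (G) > 966 (H) > 945 (J)
I wins; payment is bid #4 in the ranking = $966.

I pays $966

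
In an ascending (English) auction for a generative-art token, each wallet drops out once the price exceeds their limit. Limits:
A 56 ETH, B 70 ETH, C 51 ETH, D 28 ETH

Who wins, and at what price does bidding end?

B wins at 56 ETH

Limits ranked: 70 (B) > 56 (A) > 51 (C) > 28 (D)
A is the last rival to drop out, at 56 ETH; B remains and wins at that price.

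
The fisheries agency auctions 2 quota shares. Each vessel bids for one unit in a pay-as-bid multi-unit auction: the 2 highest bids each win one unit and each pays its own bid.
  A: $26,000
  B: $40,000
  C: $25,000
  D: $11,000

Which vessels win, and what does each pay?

B $40,000, A $26,000

Bids ranked high→low: 40,000 (B), 26,000 (A), 25,000 (C), 11,000 (D)
Winners (2 units): B, A.
Each winner pays its own bid: B $40,000, A $26,000.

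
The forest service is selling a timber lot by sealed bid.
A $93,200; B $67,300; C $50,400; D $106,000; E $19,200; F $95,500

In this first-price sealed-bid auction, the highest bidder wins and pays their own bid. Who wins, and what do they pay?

Bids ranked: 106,000 (D) > 95,500 (F) > 93,200 (A) > 67,300 (B) > 50,400 (C) > 19,200 (E)
D is highest → pays own bid, $106,000.

D pays $106,000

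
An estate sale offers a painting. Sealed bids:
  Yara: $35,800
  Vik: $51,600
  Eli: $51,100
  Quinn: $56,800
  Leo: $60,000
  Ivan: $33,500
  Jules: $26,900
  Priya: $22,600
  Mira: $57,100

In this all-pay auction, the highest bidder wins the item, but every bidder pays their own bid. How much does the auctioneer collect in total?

Bids in order: 60,000 (Leo) > 57,100 (Mira) > 56,800 (Quinn) > 51,600 (Vik) > 51,100 (Eli) > 35,800 (Yara) > …
Every bidder forfeits their bid regardless of winning.
Revenue = 35,800 + 51,600 + 51,100 + 56,800 + 60,000 + 33,500 + 26,900 + 22,600 + 57,100 = $395,400.

Total revenue: $395,400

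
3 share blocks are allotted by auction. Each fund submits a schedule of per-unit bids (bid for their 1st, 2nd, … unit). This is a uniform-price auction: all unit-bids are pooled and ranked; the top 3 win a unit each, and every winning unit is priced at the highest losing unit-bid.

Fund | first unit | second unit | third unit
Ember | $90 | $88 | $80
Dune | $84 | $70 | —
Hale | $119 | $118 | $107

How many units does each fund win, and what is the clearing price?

Pooled unit-bids ranked (top 3): 119 (Hale-1), 118 (Hale-2), 107 (Hale-3)
The (k+1)-th unit-bid is $90.
Allocation: Hale 3.

Hale 3; clearing price $90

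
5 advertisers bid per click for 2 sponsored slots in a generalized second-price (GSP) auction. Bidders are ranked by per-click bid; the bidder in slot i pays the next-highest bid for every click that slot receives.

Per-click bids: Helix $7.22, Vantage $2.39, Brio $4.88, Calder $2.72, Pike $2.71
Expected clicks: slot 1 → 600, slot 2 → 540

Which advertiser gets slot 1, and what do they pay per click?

Helix; $4.88 per click

Per-click bids in order: $7.22 (Helix) > $4.88 (Brio) > $2.72 (Calder) > …
Slot 1 goes to the first-ranked bidder, Helix, who pays the next bid down: $4.88/click.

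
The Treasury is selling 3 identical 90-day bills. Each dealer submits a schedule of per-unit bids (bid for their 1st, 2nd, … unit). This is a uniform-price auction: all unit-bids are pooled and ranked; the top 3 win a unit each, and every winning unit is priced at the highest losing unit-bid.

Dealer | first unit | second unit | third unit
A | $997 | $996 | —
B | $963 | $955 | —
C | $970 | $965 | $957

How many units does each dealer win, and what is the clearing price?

A 2, C 1; clearing price $965

All unit-bids, highest first — top 3: 997 (A-1), 996 (A-2), 970 (C-1)
The (k+1)-th unit-bid is $965.
Allocation: A 2, C 1.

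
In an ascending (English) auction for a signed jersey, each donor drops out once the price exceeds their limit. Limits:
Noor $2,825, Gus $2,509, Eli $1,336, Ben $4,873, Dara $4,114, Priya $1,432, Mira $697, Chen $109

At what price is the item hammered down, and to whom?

Ben wins at $4,114

Rule: the price rises until one bidder remains; the winner pays the price at which the last rival dropped out.
Limits in order: 4,873 (Ben) > 4,114 (Dara) > 2,825 (Noor) > 2,509 (Gus) > 1,432 (Priya) > 1,336 (Eli) > …
Dara is the last rival to drop out, at $4,114; Ben remains and wins at that price.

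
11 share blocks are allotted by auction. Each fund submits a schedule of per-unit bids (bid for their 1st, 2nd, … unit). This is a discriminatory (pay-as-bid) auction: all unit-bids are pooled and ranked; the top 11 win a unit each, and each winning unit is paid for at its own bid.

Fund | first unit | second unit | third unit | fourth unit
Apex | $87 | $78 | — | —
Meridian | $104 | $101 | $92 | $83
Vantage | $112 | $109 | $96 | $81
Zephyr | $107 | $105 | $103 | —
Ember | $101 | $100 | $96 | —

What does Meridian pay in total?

Pooled unit-bids ranked (top 11): 112 (Vantage-1), 109 (Vantage-2), 107 (Zephyr-1), 105 (Zephyr-2), 104 (Meridian-1), 103 (Zephyr-3), 101 (Meridian-2), 101 (Ember-1), 100 (Ember-2), 96 (Vantage-3), 96 (Ember-3)
Next rejected bid: $92 (not a price — pay-as-bid).
Meridian's winning unit-bids: 104 + 101 = $205.

Meridian pays $205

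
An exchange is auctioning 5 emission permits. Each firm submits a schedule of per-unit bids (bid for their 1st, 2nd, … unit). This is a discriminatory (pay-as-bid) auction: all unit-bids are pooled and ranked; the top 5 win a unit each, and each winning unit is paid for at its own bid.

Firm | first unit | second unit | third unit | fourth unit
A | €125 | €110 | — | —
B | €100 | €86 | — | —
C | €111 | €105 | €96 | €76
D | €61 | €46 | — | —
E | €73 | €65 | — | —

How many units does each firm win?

A 2, B 1, C 2

Merging the schedules and taking the best 5: 125 (A-1), 111 (C-1), 110 (A-2), 105 (C-2), 100 (B-1)
Next rejected bid: €96 (not a price — pay-as-bid).
Allocation: A 2, B 1, C 2.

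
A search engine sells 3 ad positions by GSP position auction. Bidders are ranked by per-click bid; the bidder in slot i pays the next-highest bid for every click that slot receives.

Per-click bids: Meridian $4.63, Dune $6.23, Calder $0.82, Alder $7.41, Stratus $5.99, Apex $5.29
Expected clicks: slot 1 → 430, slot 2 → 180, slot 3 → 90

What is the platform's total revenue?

Sorting advertisers: $7.41 (Alder) > $6.23 (Dune) > $5.99 (Stratus) > $5.29 (Apex) > …
Slot 1: Alder pays $6.23 × 430 = $2678.90
Slot 2: Dune pays $5.99 × 180 = $1078.20
Slot 3: Stratus pays $5.29 × 90 = $476.10
Total = $4233.20

Total revenue: $4233.20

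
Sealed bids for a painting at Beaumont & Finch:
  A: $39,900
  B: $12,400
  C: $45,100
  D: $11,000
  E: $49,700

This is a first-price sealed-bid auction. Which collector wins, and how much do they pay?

E pays $49,700

Bids in order: 49,700 (E) > 45,100 (C) > 39,900 (A) > 12,400 (B) > 11,000 (D)
E is highest → pays own bid, $49,700.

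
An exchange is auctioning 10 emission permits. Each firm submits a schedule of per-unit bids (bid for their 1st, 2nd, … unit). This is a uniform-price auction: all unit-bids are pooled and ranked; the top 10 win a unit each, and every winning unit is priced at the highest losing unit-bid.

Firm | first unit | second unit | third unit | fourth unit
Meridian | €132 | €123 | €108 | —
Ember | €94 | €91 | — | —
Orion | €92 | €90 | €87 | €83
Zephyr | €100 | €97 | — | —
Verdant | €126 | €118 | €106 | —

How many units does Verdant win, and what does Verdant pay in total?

Verdant: 3 units, pays €273

All unit-bids, highest first — top 10: 132 (Meridian-1), 126 (Verdant-1), 123 (Meridian-2), 118 (Verdant-2), 108 (Meridian-3), 106 (Verdant-3), 100 (Zephyr-1), 97 (Zephyr-2), 94 (Ember-1), 92 (Orion-1)
Highest rejected unit-bid = €91.
Verdant wins 3 unit(s) at €91 each.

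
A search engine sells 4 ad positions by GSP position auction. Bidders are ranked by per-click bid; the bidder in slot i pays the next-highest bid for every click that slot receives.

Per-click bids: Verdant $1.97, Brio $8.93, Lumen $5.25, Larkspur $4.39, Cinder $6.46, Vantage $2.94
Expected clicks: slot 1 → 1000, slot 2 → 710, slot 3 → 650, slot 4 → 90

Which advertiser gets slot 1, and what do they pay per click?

Ranked by bid: $8.93 (Brio) > $6.46 (Cinder) > $5.25 (Lumen) > $4.39 (Larkspur) > $2.94 (Vantage) > …
Slot 1 goes to the first-ranked bidder, Brio, who pays the next bid down: $6.46/click.

Brio; $6.46 per click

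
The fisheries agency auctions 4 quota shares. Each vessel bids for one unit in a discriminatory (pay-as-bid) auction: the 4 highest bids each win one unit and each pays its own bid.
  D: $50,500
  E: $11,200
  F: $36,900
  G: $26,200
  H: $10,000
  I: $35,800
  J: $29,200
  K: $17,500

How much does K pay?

Sorting: 50,500 (D), 36,900 (F), 35,800 (I), 29,200 (J), 26,200 (G), 17,500 (K), …
Winners (4 units): D, F, I, J.
K does not win → $0.

K pays $0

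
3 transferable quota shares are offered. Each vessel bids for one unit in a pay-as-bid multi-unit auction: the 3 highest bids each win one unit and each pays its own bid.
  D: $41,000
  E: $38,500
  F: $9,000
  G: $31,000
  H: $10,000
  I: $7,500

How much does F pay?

F pays $0

Ordering the bids: 41,000 (D), 38,500 (E), 31,000 (G), 10,000 (H), 9,000 (F), …
Winners (3 units): D, E, G.
F does not win → $0.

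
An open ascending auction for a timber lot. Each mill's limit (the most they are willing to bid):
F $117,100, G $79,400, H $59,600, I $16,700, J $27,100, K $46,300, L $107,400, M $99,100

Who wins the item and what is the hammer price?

F wins at $107,400

Limits ranked: 117,100 (F) > 107,400 (L) > 99,100 (M) > 79,400 (G) > 59,600 (H) > 46,300 (K) > …
L is the last rival to drop out, at $107,400; F remains and wins at that price.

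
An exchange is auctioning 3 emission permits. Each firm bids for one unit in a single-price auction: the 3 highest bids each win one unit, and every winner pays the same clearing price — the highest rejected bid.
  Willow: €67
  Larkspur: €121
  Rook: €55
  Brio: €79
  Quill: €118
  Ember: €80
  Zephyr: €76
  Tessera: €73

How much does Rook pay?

Sorting: 121 (Larkspur), 118 (Quill), 80 (Ember), 79 (Brio), 76 (Zephyr), …
Winners (3 units): Larkspur, Quill, Ember.
Highest unsuccessful bid: €79 → clearing price.
Rook does not win → pays €0.

Rook pays €0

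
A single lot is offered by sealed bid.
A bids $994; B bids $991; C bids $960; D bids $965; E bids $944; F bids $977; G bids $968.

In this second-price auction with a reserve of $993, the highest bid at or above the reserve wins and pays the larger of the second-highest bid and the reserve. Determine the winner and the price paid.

A pays $993

Bids in order: 994 (A) > 991 (B) > 977 (F) > 968 (G) > 965 (D) > 960 (C) > …
A has the top bid at or above the reserve ($994).
max(second-highest $991, reserve $993) = $993.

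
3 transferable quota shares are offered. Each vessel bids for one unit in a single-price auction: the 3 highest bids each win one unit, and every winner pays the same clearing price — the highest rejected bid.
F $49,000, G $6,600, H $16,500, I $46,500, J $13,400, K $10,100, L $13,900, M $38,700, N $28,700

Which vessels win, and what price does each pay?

Sorting: 49,000 (F), 46,500 (I), 38,700 (M), 28,700 (N), 16,500 (H), …
Top 3: F, I, M.
Highest unsuccessful bid: $28,700 → clearing price.

F, I, M; each pays $28,700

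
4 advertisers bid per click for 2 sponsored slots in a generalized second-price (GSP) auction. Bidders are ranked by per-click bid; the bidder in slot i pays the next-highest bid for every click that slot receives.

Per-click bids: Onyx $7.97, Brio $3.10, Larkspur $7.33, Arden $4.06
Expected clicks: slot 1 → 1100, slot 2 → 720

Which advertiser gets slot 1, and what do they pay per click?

Onyx; $7.33 per click

Sorting advertisers: $7.97 (Onyx) > $7.33 (Larkspur) > $4.06 (Arden) > …
Slot 1 goes to the first-ranked bidder, Onyx, who pays the next bid down: $7.33/click.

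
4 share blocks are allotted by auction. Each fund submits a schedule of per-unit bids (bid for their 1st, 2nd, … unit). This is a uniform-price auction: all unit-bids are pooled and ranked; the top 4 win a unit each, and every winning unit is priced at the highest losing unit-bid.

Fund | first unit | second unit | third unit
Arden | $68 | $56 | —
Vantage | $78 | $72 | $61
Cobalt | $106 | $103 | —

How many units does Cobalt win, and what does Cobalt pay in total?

Cobalt: 2 units, pays $136

Merging the schedules and taking the best 4: 106 (Cobalt-1), 103 (Cobalt-2), 78 (Vantage-1), 72 (Vantage-2)
First bid not allocated: $68.
Cobalt wins 2 unit(s) at $68 each.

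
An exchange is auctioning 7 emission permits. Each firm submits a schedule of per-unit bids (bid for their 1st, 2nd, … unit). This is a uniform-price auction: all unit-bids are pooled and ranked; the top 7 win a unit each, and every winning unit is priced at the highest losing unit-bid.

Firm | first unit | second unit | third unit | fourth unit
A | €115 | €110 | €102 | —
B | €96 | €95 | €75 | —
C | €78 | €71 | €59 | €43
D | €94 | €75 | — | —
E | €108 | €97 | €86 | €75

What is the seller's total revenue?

Total revenue: €658

Pooled unit-bids ranked (top 7): 115 (A-1), 110 (A-2), 108 (E-1), 102 (A-3), 97 (E-2), 96 (B-1), 95 (B-2)
The (k+1)-th unit-bid is €94.
Allocation: A 3, B 2, E 2. Every unit priced at €94.
Revenue = 7 × 94 = €658.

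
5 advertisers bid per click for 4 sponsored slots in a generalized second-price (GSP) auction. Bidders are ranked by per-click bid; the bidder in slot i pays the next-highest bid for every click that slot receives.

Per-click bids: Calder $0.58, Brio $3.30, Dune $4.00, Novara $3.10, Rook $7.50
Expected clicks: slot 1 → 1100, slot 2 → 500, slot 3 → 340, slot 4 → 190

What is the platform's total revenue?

Per-click bids in order: $7.50 (Rook) > $4.00 (Dune) > $3.30 (Brio) > $3.10 (Novara) > $0.58 (Calder)
Slot 1: Rook pays $4.00 × 1100 = $4400.00
Slot 2: Dune pays $3.30 × 500 = $1650.00
Slot 3: Brio pays $3.10 × 340 = $1054.00
Slot 4: Novara pays $0.58 × 190 = $110.20
Total = $7214.20

Total revenue: $7214.20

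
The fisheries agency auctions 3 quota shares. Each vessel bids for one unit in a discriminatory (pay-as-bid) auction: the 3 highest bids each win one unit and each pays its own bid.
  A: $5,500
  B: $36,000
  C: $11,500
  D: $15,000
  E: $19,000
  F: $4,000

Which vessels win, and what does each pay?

Sorting: 36,000 (B), 19,000 (E), 15,000 (D), 11,500 (C), 5,500 (A), …
Winners (3 units): B, E, D.
Each winner pays its own bid: B $36,000, E $19,000, D $15,000.

B $36,000, E $19,000, D $15,000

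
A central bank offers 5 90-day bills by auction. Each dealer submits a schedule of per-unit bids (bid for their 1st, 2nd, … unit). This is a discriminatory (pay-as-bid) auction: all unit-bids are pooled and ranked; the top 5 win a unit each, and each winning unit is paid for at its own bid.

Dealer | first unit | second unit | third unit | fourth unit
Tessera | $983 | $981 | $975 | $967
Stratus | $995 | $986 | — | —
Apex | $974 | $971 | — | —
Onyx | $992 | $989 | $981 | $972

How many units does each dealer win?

Onyx 2, Stratus 2, Tessera 1

All unit-bids, highest first — top 5: 995 (Stratus-1), 992 (Onyx-1), 989 (Onyx-2), 986 (Stratus-2), 983 (Tessera-1)
Next rejected bid: $981 (not a price — pay-as-bid).
Allocation: Onyx 2, Stratus 2, Tessera 1.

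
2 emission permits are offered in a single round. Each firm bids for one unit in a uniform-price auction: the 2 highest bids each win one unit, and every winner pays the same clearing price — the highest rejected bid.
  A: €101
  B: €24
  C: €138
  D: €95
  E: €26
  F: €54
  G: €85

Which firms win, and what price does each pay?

Sorting: 138 (C), 101 (A), 95 (D), 85 (G), …
Top 2: C, A.
Clearing price = highest rejected bid = €95.

C, A; each pays €95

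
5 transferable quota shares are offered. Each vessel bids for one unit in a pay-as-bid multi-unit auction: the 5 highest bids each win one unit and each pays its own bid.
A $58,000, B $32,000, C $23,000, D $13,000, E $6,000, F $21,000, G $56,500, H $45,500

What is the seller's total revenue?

Ordering the bids: 58,000 (A), 56,500 (G), 45,500 (H), 32,000 (B), 23,000 (C), 21,000 (F), 13,000 (D), …
Top 5: A, G, H, B, C.
Total revenue = 58,000 + 56,500 + 45,500 + 32,000 + 23,000 = $215,000.

Total revenue: $215,000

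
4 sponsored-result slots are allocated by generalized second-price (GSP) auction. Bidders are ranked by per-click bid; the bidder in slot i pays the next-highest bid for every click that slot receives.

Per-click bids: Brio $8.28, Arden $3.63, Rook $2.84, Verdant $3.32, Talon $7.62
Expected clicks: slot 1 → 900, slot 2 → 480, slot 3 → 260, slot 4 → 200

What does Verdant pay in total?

Ranked by bid: $8.28 (Brio) > $7.62 (Talon) > $3.63 (Arden) > $3.32 (Verdant) > $2.84 (Rook)
Verdant holds slot 4 → pays next bid $2.84 × 200 clicks = $568.00.

Verdant pays $568.00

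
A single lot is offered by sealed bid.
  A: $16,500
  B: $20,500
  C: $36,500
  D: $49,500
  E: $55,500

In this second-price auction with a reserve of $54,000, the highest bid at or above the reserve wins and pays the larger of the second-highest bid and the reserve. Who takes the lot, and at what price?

E pays $54,000

Rule: the highest bid at or above the reserve wins and pays the larger of the second-highest bid and the reserve.
Bids in order: 55,500 (E) > 49,500 (D) > 36,500 (C) > 20,500 (B) > 16,500 (A)
Highest eligible bid: E at $55,500.
max(second-highest $49,500, reserve $54,000) = $54,000.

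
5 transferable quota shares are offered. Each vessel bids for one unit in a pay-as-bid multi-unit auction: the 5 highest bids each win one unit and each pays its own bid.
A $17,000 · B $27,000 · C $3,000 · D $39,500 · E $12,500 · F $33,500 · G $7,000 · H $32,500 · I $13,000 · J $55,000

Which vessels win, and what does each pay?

J $55,000, D $39,500, F $33,500, H $32,500, B $27,000

Ordering the bids: 55,000 (J), 39,500 (D), 33,500 (F), 32,500 (H), 27,000 (B), 17,000 (A), 13,000 (I), …
Top 5: J, D, F, H, B.
Each winner pays its own bid: J $55,000, D $39,500, F $33,500, H $32,500, B $27,000.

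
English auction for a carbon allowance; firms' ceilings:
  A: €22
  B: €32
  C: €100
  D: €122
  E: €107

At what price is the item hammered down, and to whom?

Rule: the price rises until one bidder remains; the winner pays the price at which the last rival dropped out.
Limits in order: 122 (D) > 107 (E) > 100 (C) > 32 (B) > 22 (A)
E is the last rival to drop out, at €107; D remains and wins at that price.

D wins at €107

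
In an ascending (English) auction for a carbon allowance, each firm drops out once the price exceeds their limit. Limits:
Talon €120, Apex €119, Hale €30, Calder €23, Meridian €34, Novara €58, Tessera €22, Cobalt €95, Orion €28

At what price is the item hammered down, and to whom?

Talon wins at €119

Rule: the price rises until one bidder remains; the winner pays the price at which the last rival dropped out.
Limits ranked: 120 (Talon) > 119 (Apex) > 95 (Cobalt) > 58 (Novara) > 34 (Meridian) > 30 (Hale) > …
Once the price passes €119, only Talon is left; the hammer falls at Apex's limit of €119.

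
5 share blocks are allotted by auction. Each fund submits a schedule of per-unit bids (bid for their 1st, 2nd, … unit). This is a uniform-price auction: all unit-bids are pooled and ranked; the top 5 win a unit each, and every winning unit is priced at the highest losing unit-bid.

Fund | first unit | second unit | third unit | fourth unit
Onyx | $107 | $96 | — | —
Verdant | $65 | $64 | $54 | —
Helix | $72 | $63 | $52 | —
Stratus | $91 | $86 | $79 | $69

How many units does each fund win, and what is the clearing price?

All unit-bids, highest first — top 5: 107 (Onyx-1), 96 (Onyx-2), 91 (Stratus-1), 86 (Stratus-2), 79 (Stratus-3)
Highest rejected unit-bid = $72.
Allocation: Onyx 2, Stratus 3.

Onyx 2, Stratus 3; clearing price $72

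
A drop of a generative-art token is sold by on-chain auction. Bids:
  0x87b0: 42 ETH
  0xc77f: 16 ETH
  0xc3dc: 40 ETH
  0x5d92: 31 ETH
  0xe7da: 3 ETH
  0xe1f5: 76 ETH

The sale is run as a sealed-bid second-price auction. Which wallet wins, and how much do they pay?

Bids in order: 76 (0xe1f5) > 42 (0x87b0) > 40 (0xc3dc) > 31 (0x5d92) > 16 (0xc77f) > 3 (0xe7da)
0xe1f5 is highest; pays the second-highest bid, 42 ETH.

0xe1f5 pays 42 ETH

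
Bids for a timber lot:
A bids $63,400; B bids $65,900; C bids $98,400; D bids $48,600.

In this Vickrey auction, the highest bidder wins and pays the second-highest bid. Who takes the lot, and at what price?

Rule: the highest bidder wins and pays the second-highest bid.
Bids ranked: 98,400 (C) > 65,900 (B) > 63,400 (A) > 48,600 (D)
C is highest; pays the second-highest bid, $65,900.

C pays $65,900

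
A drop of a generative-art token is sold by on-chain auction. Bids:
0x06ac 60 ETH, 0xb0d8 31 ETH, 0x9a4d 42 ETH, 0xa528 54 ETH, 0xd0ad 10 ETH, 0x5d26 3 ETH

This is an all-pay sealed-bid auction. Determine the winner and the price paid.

Bids in order: 60 (0x06ac) > 54 (0xa528) > 42 (0x9a4d) > 31 (0xb0d8) > 10 (0xd0ad) > 3 (0x5d26)
0x06ac wins with the top bid; all bids are sunk regardless.

0x06ac pays 60 ETH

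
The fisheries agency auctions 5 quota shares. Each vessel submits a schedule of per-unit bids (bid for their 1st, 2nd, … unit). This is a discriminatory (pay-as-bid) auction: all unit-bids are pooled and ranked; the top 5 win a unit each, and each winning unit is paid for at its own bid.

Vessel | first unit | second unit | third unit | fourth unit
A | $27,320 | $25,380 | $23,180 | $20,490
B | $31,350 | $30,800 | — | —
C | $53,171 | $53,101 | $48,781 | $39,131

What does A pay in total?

A pays $0

Pooled unit-bids ranked (top 5): 53,171 (C-1), 53,101 (C-2), 48,781 (C-3), 39,131 (C-4), 31,350 (B-1)
Next rejected bid: $30,800 (not a price — pay-as-bid).
A wins no units.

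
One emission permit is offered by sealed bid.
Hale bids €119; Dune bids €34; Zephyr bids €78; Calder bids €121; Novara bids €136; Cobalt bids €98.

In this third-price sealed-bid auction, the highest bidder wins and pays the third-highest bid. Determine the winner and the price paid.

Bids in order: 136 (Novara) > 121 (Calder) > 119 (Hale) > 98 (Cobalt) > 78 (Zephyr) > 34 (Dune)
Novara is highest; pays the third-highest bid, €119.

Novara pays €119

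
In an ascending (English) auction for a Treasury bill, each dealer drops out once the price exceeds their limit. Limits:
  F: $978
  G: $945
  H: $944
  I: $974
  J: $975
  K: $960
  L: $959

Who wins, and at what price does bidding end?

F wins at $975

Limits in order: 978 (F) > 975 (J) > 974 (I) > 960 (K) > 959 (L) > 945 (G) > …
Bidding ends when J exits at $975; F takes it.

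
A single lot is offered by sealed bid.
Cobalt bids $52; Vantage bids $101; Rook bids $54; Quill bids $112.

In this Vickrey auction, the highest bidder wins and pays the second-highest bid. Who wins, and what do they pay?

Quill pays $101

Bids ranked: 112 (Quill) > 101 (Vantage) > 54 (Rook) > 52 (Cobalt)
Quill wins with the highest bid; price is set by the runner-up at $101.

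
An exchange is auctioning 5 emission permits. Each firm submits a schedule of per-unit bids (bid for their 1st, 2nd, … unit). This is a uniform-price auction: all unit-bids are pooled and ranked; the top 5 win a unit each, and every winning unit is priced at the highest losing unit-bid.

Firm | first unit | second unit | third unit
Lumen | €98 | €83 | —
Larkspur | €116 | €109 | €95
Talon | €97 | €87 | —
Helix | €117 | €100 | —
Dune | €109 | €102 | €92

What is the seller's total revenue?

Merging the schedules and taking the best 5: 117 (Helix-1), 116 (Larkspur-1), 109 (Larkspur-2), 109 (Dune-1), 102 (Dune-2)
The (k+1)-th unit-bid is €100.
Allocation: Dune 2, Helix 1, Larkspur 2. Every unit priced at €100.
Revenue = 5 × 100 = €500.

Total revenue: €500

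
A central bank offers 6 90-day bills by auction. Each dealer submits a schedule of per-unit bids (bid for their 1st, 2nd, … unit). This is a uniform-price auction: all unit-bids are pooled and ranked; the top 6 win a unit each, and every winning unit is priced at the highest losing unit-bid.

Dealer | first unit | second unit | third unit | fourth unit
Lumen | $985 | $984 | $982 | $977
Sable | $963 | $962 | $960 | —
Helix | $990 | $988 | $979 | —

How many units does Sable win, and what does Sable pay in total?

Sable: 0 units, pays $0

Merging the schedules and taking the best 6: 990 (Helix-1), 988 (Helix-2), 985 (Lumen-1), 984 (Lumen-2), 982 (Lumen-3), 979 (Helix-3)
First bid not allocated: $977.
Sable wins 0 unit(s) at $977 each.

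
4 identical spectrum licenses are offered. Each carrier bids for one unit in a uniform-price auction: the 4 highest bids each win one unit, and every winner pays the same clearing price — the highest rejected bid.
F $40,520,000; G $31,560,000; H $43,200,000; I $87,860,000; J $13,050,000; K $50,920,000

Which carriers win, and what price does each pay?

Sorting: 87,860,000 (I), 50,920,000 (K), 43,200,000 (H), 40,520,000 (F), 31,560,000 (G), 13,050,000 (J)
The 4 highest are I, K, H, F.
Highest unsuccessful bid: $31,560,000 → clearing price.

I, K, H, F; each pays $31,560,000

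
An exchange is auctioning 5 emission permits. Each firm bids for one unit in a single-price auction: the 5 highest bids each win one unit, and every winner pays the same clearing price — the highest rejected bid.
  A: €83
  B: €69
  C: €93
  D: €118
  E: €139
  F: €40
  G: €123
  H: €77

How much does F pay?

Bids ranked high→low: 139 (E), 123 (G), 118 (D), 93 (C), 83 (A), 77 (H), 69 (B), …
Top 5: E, G, D, C, A.
First losing bid is H's €77, which sets the uniform price.
F does not win → pays €0.

F pays €0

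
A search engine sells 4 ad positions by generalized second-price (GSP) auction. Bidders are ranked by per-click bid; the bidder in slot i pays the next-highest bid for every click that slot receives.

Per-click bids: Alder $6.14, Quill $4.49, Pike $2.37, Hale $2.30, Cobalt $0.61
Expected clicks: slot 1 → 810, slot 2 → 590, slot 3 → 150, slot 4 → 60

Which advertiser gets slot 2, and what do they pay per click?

Quill; $2.37 per click

Ranked by bid: $6.14 (Alder) > $4.49 (Quill) > $2.37 (Pike) > $2.30 (Hale) > $0.61 (Cobalt)
Slot 2 goes to the second-ranked bidder, Quill, who pays the next bid down: $2.37/click.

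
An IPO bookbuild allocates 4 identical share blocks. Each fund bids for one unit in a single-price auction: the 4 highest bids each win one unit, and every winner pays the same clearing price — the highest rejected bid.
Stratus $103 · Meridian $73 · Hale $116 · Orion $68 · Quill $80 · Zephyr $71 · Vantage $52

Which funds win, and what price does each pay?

Bids ranked high→low: 116 (Hale), 103 (Stratus), 80 (Quill), 73 (Meridian), 71 (Zephyr), 68 (Orion), …
Winners (4 units): Hale, Stratus, Quill, Meridian.
First losing bid is Zephyr's $71, which sets the uniform price.

Hale, Stratus, Quill, Meridian; each pays $71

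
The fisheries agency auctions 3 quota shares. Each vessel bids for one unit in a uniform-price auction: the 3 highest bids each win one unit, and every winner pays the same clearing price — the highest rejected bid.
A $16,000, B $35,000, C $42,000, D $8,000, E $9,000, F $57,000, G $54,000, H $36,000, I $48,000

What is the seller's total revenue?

Total revenue: $126,000

Ordering the bids: 57,000 (F), 54,000 (G), 48,000 (I), 42,000 (C), 36,000 (H), …
Winners (3 units): F, G, I.
Highest unsuccessful bid: $42,000 → clearing price.
Total revenue = 3 × $42,000 = $126,000.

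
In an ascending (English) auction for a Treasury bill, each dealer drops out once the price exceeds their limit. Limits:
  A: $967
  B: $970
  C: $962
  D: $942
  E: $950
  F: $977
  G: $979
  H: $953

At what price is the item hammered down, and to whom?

G wins at $977

Limits ranked: 979 (G) > 977 (F) > 970 (B) > 967 (A) > 962 (C) > 953 (H) > …
F is the last rival to drop out, at $977; G remains and wins at that price.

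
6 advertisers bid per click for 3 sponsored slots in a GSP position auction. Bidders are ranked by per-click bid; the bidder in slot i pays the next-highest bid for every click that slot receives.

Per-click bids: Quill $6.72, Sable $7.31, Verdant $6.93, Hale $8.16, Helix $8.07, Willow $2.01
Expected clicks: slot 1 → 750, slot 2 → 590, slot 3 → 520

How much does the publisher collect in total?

Total revenue: $13969.00

Per-click bids in order: $8.16 (Hale) > $8.07 (Helix) > $7.31 (Sable) > $6.93 (Verdant) > …
Slot 1: Hale pays $8.07 × 750 = $6052.50
Slot 2: Helix pays $7.31 × 590 = $4312.90
Slot 3: Sable pays $6.93 × 520 = $3603.60
Total = $13969.00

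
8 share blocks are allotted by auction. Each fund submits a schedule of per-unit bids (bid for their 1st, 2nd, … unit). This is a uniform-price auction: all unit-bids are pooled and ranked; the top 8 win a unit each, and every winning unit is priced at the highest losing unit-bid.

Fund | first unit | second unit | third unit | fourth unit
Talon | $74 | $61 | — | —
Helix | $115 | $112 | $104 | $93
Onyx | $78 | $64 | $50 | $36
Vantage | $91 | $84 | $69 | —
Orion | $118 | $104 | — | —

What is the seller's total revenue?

Total revenue: $624

Merging the schedules and taking the best 8: 118 (Orion-1), 115 (Helix-1), 112 (Helix-2), 104 (Helix-3), 104 (Orion-2), 93 (Helix-4), 91 (Vantage-1), 84 (Vantage-2)
The (k+1)-th unit-bid is $78.
Allocation: Helix 4, Orion 2, Vantage 2. Every unit priced at $78.
Revenue = 8 × 78 = $624.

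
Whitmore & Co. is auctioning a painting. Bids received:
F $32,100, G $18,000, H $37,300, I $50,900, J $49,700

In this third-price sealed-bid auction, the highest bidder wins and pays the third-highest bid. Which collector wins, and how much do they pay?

I pays $37,300

Bids in order: 50,900 (I) > 49,700 (J) > 37,300 (H) > 32,100 (F) > 18,000 (G)
I is highest; pays the third-highest bid, $37,300.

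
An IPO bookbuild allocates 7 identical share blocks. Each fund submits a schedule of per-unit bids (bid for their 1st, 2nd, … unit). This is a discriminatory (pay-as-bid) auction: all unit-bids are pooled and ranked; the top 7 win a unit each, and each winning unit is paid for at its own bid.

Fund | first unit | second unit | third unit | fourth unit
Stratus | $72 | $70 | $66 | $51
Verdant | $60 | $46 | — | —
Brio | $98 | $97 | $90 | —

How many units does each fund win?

Brio 3, Stratus 3, Verdant 1

All unit-bids, highest first — top 7: 98 (Brio-1), 97 (Brio-2), 90 (Brio-3), 72 (Stratus-1), 70 (Stratus-2), 66 (Stratus-3), 60 (Verdant-1)
Next rejected bid: $51 (not a price — pay-as-bid).
Allocation: Brio 3, Stratus 3, Verdant 1.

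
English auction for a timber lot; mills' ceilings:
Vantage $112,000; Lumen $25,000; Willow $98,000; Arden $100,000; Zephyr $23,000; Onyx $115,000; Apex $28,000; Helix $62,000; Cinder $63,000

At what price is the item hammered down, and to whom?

Onyx wins at $112,000

Open ascending-bid auction: the price rises until one bidder remains; the winner pays the price at which the last rival dropped out.
Limits in order: 115,000 (Onyx) > 112,000 (Vantage) > 100,000 (Arden) > 98,000 (Willow) > 63,000 (Cinder) > 62,000 (Helix) > …
Vantage is the last rival to drop out, at $112,000; Onyx remains and wins at that price.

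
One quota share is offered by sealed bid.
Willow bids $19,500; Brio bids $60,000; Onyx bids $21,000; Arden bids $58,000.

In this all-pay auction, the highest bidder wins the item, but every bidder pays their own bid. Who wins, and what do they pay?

Brio pays $60,000

Sorting bids: 60,000 (Brio) > 58,000 (Arden) > 21,000 (Onyx) > 19,500 (Willow)
Brio wins with the top bid; all bids are sunk regardless.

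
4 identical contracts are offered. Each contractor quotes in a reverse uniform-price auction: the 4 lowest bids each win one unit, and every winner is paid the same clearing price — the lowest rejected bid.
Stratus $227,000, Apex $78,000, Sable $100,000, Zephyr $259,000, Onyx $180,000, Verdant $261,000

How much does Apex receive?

Apex is paid $259,000

Sorting: 78,000 (Apex), 100,000 (Sable), 180,000 (Onyx), 227,000 (Stratus), 259,000 (Zephyr), 261,000 (Verdant)
Lowest 4: Apex, Sable, Onyx, Stratus.
Lowest unsuccessful bid: $259,000 → clearing price.
Apex wins → is paid $259,000.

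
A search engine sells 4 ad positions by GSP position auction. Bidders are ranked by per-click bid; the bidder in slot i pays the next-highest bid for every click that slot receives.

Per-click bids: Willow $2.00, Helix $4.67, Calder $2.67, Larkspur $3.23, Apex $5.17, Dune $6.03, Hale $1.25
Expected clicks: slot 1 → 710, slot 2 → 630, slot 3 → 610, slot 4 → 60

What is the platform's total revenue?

Total revenue: $8743.30

Sorting advertisers: $6.03 (Dune) > $5.17 (Apex) > $4.67 (Helix) > $3.23 (Larkspur) > $2.67 (Calder) > …
Slot 1: Dune pays $5.17 × 710 = $3670.70
Slot 2: Apex pays $4.67 × 630 = $2942.10
Slot 3: Helix pays $3.23 × 610 = $1970.30
Slot 4: Larkspur pays $2.67 × 60 = $160.20
Total = $8743.30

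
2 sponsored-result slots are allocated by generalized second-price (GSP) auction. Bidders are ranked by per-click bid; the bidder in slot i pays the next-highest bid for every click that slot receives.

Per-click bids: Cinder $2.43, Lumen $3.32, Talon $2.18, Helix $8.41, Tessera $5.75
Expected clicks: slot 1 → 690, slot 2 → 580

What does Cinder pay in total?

Cinder pays $0.00

Sorting advertisers: $8.41 (Helix) > $5.75 (Tessera) > $3.32 (Lumen) > …
Cinder ranks below slot 2 → no slot, pays nothing.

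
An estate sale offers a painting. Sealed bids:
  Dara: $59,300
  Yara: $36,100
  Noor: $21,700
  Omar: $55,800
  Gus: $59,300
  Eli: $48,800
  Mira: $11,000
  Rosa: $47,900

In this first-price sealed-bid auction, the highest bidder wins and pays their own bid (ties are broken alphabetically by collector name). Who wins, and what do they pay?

Bids ranked: 59,300 (Dara) > 59,300 (Gus) > 55,800 (Omar) > 48,800 (Eli) > 47,900 (Rosa) > 36,100 (Yara) > …
Dara and Gus tie at $59,300; tie-break gives it to Dara.
Dara has the highest bid and pays exactly that: $59,300.

Dara pays $59,300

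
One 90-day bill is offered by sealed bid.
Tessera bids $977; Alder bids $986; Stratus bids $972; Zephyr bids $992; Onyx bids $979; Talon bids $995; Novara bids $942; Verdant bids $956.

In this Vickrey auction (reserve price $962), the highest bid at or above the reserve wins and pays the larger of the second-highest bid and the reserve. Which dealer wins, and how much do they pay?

Bids in order: 995 (Talon) > 992 (Zephyr) > 986 (Alder) > 979 (Onyx) > 977 (Tessera) > 972 (Stratus) > …
Talon has the top bid at or above the reserve ($995).
max(second-highest $992, reserve $962) = $992; the reserve does not bind.

Talon pays $992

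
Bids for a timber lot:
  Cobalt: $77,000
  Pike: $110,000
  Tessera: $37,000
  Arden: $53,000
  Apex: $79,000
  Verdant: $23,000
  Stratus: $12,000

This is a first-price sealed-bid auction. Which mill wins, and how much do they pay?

Pike pays $110,000

Rule: the highest bidder wins and pays their own bid.
Sorting bids: 110,000 (Pike) > 79,000 (Apex) > 77,000 (Cobalt) > 53,000 (Arden) > 37,000 (Tessera) > 23,000 (Verdant) > …
Pike has the highest bid and pays exactly that: $110,000.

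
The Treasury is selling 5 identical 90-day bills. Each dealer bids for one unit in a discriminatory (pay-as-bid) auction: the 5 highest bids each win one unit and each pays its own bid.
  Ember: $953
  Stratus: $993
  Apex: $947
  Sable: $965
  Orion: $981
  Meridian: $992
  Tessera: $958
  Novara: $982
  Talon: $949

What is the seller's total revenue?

Sorting: 993 (Stratus), 992 (Meridian), 982 (Novara), 981 (Orion), 965 (Sable), 958 (Tessera), 953 (Ember), …
Winners (5 units): Stratus, Meridian, Novara, Orion, Sable.
Total revenue = 993 + 992 + 982 + 981 + 965 = $4,913.

Total revenue: $4,913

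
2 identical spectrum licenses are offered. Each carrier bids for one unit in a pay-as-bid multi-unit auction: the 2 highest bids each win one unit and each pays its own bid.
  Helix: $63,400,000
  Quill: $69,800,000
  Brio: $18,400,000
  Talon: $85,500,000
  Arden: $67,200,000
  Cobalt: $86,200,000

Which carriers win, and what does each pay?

Cobalt $86,200,000, Talon $85,500,000

Ordering the bids: 86,200,000 (Cobalt), 85,500,000 (Talon), 69,800,000 (Quill), 67,200,000 (Arden), …
Winners (2 units): Cobalt, Talon.
Each winner pays its own bid: Cobalt $86,200,000, Talon $85,500,000.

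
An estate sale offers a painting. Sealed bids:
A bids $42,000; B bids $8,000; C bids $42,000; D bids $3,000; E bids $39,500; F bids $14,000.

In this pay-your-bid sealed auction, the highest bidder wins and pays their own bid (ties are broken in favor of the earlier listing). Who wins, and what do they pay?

Bids ranked: 42,000 (A) > 42,000 (C) > 39,500 (E) > 14,000 (F) > 8,000 (B) > 3,000 (D)
Tie at $42,000 → A wins by tie-break.
A is highest → pays own bid, $42,000.

A pays $42,000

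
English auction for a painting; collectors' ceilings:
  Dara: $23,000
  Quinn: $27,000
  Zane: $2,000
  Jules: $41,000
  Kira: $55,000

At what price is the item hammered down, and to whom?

Ascending (English) auction: the price rises until one bidder remains; the winner pays the price at which the last rival dropped out.
Limits in order: 55,000 (Kira) > 41,000 (Jules) > 27,000 (Quinn) > 23,000 (Dara) > 2,000 (Zane)
Bidding ends when Jules exits at $41,000; Kira takes it.

Kira wins at $41,000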